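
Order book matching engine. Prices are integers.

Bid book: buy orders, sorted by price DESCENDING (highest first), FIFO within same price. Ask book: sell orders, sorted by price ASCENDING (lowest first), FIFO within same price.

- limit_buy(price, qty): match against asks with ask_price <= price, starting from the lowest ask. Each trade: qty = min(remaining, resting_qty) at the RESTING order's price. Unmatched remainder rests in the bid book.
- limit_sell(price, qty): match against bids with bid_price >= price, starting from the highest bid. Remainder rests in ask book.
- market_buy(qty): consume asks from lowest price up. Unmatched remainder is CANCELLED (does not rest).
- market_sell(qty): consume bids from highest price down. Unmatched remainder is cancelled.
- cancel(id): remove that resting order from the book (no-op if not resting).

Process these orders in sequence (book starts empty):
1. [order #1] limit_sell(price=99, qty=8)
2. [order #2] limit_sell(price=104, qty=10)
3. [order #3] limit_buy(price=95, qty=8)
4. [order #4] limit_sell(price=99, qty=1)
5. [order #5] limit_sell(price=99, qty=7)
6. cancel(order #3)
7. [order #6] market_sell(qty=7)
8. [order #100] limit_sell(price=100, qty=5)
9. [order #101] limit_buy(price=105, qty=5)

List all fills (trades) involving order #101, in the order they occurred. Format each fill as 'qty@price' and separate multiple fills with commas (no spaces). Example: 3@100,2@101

After op 1 [order #1] limit_sell(price=99, qty=8): fills=none; bids=[-] asks=[#1:8@99]
After op 2 [order #2] limit_sell(price=104, qty=10): fills=none; bids=[-] asks=[#1:8@99 #2:10@104]
After op 3 [order #3] limit_buy(price=95, qty=8): fills=none; bids=[#3:8@95] asks=[#1:8@99 #2:10@104]
After op 4 [order #4] limit_sell(price=99, qty=1): fills=none; bids=[#3:8@95] asks=[#1:8@99 #4:1@99 #2:10@104]
After op 5 [order #5] limit_sell(price=99, qty=7): fills=none; bids=[#3:8@95] asks=[#1:8@99 #4:1@99 #5:7@99 #2:10@104]
After op 6 cancel(order #3): fills=none; bids=[-] asks=[#1:8@99 #4:1@99 #5:7@99 #2:10@104]
After op 7 [order #6] market_sell(qty=7): fills=none; bids=[-] asks=[#1:8@99 #4:1@99 #5:7@99 #2:10@104]
After op 8 [order #100] limit_sell(price=100, qty=5): fills=none; bids=[-] asks=[#1:8@99 #4:1@99 #5:7@99 #100:5@100 #2:10@104]
After op 9 [order #101] limit_buy(price=105, qty=5): fills=#101x#1:5@99; bids=[-] asks=[#1:3@99 #4:1@99 #5:7@99 #100:5@100 #2:10@104]

Answer: 5@99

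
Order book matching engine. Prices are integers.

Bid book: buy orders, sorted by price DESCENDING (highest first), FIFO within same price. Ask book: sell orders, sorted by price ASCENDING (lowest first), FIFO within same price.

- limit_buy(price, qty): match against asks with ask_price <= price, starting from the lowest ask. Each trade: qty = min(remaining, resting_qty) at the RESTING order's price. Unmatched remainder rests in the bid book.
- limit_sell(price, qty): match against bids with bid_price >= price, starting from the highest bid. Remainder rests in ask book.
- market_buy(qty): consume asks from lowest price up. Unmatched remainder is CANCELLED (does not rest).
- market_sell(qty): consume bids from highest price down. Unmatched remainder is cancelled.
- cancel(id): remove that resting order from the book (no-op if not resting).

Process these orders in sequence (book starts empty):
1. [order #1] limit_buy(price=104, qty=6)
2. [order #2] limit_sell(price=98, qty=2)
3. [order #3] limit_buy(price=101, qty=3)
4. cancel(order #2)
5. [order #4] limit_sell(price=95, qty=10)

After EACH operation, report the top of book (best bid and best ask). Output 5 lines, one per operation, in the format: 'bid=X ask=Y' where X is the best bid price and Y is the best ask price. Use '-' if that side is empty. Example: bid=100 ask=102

Answer: bid=104 ask=-
bid=104 ask=-
bid=104 ask=-
bid=104 ask=-
bid=- ask=95

Derivation:
After op 1 [order #1] limit_buy(price=104, qty=6): fills=none; bids=[#1:6@104] asks=[-]
After op 2 [order #2] limit_sell(price=98, qty=2): fills=#1x#2:2@104; bids=[#1:4@104] asks=[-]
After op 3 [order #3] limit_buy(price=101, qty=3): fills=none; bids=[#1:4@104 #3:3@101] asks=[-]
After op 4 cancel(order #2): fills=none; bids=[#1:4@104 #3:3@101] asks=[-]
After op 5 [order #4] limit_sell(price=95, qty=10): fills=#1x#4:4@104 #3x#4:3@101; bids=[-] asks=[#4:3@95]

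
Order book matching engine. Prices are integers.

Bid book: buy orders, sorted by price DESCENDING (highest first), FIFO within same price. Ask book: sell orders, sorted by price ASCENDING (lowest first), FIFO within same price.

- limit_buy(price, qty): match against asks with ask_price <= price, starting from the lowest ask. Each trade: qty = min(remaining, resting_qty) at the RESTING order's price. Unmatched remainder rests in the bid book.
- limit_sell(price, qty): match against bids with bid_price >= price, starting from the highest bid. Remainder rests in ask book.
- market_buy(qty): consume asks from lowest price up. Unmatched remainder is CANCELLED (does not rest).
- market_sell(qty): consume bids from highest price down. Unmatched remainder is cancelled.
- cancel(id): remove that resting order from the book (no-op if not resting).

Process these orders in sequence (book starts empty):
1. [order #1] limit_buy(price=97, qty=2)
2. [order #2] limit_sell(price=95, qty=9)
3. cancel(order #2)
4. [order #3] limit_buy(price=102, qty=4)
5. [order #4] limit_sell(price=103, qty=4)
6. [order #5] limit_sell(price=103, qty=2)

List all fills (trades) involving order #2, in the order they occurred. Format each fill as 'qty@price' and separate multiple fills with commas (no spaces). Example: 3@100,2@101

After op 1 [order #1] limit_buy(price=97, qty=2): fills=none; bids=[#1:2@97] asks=[-]
After op 2 [order #2] limit_sell(price=95, qty=9): fills=#1x#2:2@97; bids=[-] asks=[#2:7@95]
After op 3 cancel(order #2): fills=none; bids=[-] asks=[-]
After op 4 [order #3] limit_buy(price=102, qty=4): fills=none; bids=[#3:4@102] asks=[-]
After op 5 [order #4] limit_sell(price=103, qty=4): fills=none; bids=[#3:4@102] asks=[#4:4@103]
After op 6 [order #5] limit_sell(price=103, qty=2): fills=none; bids=[#3:4@102] asks=[#4:4@103 #5:2@103]

Answer: 2@97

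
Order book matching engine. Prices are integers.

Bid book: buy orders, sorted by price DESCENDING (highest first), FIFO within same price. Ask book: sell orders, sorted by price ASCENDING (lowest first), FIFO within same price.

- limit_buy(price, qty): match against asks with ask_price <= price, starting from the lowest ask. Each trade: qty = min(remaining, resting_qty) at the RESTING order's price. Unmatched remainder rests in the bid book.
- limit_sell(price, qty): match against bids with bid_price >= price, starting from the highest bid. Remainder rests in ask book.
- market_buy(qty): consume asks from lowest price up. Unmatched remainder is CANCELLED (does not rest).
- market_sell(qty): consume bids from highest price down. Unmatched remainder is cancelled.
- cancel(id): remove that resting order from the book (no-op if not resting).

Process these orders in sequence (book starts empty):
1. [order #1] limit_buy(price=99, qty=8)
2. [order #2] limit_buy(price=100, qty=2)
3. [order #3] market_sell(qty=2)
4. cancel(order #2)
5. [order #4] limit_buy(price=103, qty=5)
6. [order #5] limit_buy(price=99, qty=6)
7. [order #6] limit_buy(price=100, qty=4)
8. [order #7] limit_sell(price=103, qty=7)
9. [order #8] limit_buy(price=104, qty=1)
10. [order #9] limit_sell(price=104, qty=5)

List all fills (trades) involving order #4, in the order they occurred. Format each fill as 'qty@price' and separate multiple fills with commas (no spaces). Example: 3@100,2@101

Answer: 5@103

Derivation:
After op 1 [order #1] limit_buy(price=99, qty=8): fills=none; bids=[#1:8@99] asks=[-]
After op 2 [order #2] limit_buy(price=100, qty=2): fills=none; bids=[#2:2@100 #1:8@99] asks=[-]
After op 3 [order #3] market_sell(qty=2): fills=#2x#3:2@100; bids=[#1:8@99] asks=[-]
After op 4 cancel(order #2): fills=none; bids=[#1:8@99] asks=[-]
After op 5 [order #4] limit_buy(price=103, qty=5): fills=none; bids=[#4:5@103 #1:8@99] asks=[-]
After op 6 [order #5] limit_buy(price=99, qty=6): fills=none; bids=[#4:5@103 #1:8@99 #5:6@99] asks=[-]
After op 7 [order #6] limit_buy(price=100, qty=4): fills=none; bids=[#4:5@103 #6:4@100 #1:8@99 #5:6@99] asks=[-]
After op 8 [order #7] limit_sell(price=103, qty=7): fills=#4x#7:5@103; bids=[#6:4@100 #1:8@99 #5:6@99] asks=[#7:2@103]
After op 9 [order #8] limit_buy(price=104, qty=1): fills=#8x#7:1@103; bids=[#6:4@100 #1:8@99 #5:6@99] asks=[#7:1@103]
After op 10 [order #9] limit_sell(price=104, qty=5): fills=none; bids=[#6:4@100 #1:8@99 #5:6@99] asks=[#7:1@103 #9:5@104]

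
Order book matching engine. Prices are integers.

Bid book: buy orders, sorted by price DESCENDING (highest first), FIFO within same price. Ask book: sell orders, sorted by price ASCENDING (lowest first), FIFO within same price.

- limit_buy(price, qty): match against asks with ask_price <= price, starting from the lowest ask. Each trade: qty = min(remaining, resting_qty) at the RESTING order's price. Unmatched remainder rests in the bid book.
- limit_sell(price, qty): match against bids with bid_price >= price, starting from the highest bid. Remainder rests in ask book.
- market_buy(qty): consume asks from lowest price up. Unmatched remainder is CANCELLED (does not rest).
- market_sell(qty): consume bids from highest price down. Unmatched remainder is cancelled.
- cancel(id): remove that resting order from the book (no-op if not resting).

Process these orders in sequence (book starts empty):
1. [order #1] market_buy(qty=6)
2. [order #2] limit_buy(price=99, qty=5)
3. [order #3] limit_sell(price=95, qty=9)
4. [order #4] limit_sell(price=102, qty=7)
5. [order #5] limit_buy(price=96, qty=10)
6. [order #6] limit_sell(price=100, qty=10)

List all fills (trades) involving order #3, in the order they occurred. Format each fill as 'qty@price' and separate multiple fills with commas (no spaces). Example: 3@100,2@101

After op 1 [order #1] market_buy(qty=6): fills=none; bids=[-] asks=[-]
After op 2 [order #2] limit_buy(price=99, qty=5): fills=none; bids=[#2:5@99] asks=[-]
After op 3 [order #3] limit_sell(price=95, qty=9): fills=#2x#3:5@99; bids=[-] asks=[#3:4@95]
After op 4 [order #4] limit_sell(price=102, qty=7): fills=none; bids=[-] asks=[#3:4@95 #4:7@102]
After op 5 [order #5] limit_buy(price=96, qty=10): fills=#5x#3:4@95; bids=[#5:6@96] asks=[#4:7@102]
After op 6 [order #6] limit_sell(price=100, qty=10): fills=none; bids=[#5:6@96] asks=[#6:10@100 #4:7@102]

Answer: 5@99,4@95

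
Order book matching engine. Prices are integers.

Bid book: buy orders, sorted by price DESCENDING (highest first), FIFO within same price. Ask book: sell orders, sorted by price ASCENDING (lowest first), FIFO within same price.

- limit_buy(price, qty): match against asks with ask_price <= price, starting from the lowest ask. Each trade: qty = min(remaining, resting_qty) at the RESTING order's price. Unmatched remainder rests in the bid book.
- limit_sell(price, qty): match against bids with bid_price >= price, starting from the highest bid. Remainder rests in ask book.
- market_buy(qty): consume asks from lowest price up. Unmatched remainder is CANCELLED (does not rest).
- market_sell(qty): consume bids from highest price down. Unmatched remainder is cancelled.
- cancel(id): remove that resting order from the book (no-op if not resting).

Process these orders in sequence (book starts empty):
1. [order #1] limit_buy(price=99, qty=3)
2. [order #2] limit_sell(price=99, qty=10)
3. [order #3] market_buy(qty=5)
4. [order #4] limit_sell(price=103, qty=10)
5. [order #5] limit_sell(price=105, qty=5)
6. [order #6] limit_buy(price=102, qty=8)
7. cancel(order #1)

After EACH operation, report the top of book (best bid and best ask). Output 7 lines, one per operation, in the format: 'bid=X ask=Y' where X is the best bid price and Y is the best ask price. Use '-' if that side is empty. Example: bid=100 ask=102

Answer: bid=99 ask=-
bid=- ask=99
bid=- ask=99
bid=- ask=99
bid=- ask=99
bid=102 ask=103
bid=102 ask=103

Derivation:
After op 1 [order #1] limit_buy(price=99, qty=3): fills=none; bids=[#1:3@99] asks=[-]
After op 2 [order #2] limit_sell(price=99, qty=10): fills=#1x#2:3@99; bids=[-] asks=[#2:7@99]
After op 3 [order #3] market_buy(qty=5): fills=#3x#2:5@99; bids=[-] asks=[#2:2@99]
After op 4 [order #4] limit_sell(price=103, qty=10): fills=none; bids=[-] asks=[#2:2@99 #4:10@103]
After op 5 [order #5] limit_sell(price=105, qty=5): fills=none; bids=[-] asks=[#2:2@99 #4:10@103 #5:5@105]
After op 6 [order #6] limit_buy(price=102, qty=8): fills=#6x#2:2@99; bids=[#6:6@102] asks=[#4:10@103 #5:5@105]
After op 7 cancel(order #1): fills=none; bids=[#6:6@102] asks=[#4:10@103 #5:5@105]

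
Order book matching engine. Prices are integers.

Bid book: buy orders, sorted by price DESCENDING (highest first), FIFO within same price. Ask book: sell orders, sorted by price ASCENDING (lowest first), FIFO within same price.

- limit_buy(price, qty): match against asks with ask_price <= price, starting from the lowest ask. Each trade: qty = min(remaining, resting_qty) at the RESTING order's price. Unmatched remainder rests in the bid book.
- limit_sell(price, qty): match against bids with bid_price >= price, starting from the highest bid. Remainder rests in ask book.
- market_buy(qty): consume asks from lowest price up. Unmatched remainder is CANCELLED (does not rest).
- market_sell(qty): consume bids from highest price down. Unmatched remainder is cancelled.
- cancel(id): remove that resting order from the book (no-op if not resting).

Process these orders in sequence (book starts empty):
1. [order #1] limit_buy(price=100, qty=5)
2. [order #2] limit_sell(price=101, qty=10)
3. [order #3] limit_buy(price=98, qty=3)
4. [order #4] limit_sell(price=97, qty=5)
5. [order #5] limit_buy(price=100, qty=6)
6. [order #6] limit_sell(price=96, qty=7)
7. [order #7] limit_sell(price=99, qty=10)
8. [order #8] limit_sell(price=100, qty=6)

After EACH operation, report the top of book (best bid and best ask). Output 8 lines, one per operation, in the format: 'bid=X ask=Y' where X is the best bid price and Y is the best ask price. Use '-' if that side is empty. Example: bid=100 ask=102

Answer: bid=100 ask=-
bid=100 ask=101
bid=100 ask=101
bid=98 ask=101
bid=100 ask=101
bid=98 ask=101
bid=98 ask=99
bid=98 ask=99

Derivation:
After op 1 [order #1] limit_buy(price=100, qty=5): fills=none; bids=[#1:5@100] asks=[-]
After op 2 [order #2] limit_sell(price=101, qty=10): fills=none; bids=[#1:5@100] asks=[#2:10@101]
After op 3 [order #3] limit_buy(price=98, qty=3): fills=none; bids=[#1:5@100 #3:3@98] asks=[#2:10@101]
After op 4 [order #4] limit_sell(price=97, qty=5): fills=#1x#4:5@100; bids=[#3:3@98] asks=[#2:10@101]
After op 5 [order #5] limit_buy(price=100, qty=6): fills=none; bids=[#5:6@100 #3:3@98] asks=[#2:10@101]
After op 6 [order #6] limit_sell(price=96, qty=7): fills=#5x#6:6@100 #3x#6:1@98; bids=[#3:2@98] asks=[#2:10@101]
After op 7 [order #7] limit_sell(price=99, qty=10): fills=none; bids=[#3:2@98] asks=[#7:10@99 #2:10@101]
After op 8 [order #8] limit_sell(price=100, qty=6): fills=none; bids=[#3:2@98] asks=[#7:10@99 #8:6@100 #2:10@101]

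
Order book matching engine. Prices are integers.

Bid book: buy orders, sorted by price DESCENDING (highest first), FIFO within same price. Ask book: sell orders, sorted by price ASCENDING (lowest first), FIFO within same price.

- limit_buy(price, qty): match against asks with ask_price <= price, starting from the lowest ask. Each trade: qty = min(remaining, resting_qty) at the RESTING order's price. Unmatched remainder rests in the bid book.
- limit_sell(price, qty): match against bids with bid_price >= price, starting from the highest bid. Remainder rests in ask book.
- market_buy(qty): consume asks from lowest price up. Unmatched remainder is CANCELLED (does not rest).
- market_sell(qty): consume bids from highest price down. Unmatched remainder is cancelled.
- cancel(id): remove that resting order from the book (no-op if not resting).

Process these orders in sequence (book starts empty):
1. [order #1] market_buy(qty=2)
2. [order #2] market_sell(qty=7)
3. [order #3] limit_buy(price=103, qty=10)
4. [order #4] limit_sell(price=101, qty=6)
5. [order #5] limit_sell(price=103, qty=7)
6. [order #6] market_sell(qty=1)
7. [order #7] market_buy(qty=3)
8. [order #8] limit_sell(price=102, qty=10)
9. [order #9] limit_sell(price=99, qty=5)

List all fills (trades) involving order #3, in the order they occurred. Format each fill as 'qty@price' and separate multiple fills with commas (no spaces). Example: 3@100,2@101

Answer: 6@103,4@103

Derivation:
After op 1 [order #1] market_buy(qty=2): fills=none; bids=[-] asks=[-]
After op 2 [order #2] market_sell(qty=7): fills=none; bids=[-] asks=[-]
After op 3 [order #3] limit_buy(price=103, qty=10): fills=none; bids=[#3:10@103] asks=[-]
After op 4 [order #4] limit_sell(price=101, qty=6): fills=#3x#4:6@103; bids=[#3:4@103] asks=[-]
After op 5 [order #5] limit_sell(price=103, qty=7): fills=#3x#5:4@103; bids=[-] asks=[#5:3@103]
After op 6 [order #6] market_sell(qty=1): fills=none; bids=[-] asks=[#5:3@103]
After op 7 [order #7] market_buy(qty=3): fills=#7x#5:3@103; bids=[-] asks=[-]
After op 8 [order #8] limit_sell(price=102, qty=10): fills=none; bids=[-] asks=[#8:10@102]
After op 9 [order #9] limit_sell(price=99, qty=5): fills=none; bids=[-] asks=[#9:5@99 #8:10@102]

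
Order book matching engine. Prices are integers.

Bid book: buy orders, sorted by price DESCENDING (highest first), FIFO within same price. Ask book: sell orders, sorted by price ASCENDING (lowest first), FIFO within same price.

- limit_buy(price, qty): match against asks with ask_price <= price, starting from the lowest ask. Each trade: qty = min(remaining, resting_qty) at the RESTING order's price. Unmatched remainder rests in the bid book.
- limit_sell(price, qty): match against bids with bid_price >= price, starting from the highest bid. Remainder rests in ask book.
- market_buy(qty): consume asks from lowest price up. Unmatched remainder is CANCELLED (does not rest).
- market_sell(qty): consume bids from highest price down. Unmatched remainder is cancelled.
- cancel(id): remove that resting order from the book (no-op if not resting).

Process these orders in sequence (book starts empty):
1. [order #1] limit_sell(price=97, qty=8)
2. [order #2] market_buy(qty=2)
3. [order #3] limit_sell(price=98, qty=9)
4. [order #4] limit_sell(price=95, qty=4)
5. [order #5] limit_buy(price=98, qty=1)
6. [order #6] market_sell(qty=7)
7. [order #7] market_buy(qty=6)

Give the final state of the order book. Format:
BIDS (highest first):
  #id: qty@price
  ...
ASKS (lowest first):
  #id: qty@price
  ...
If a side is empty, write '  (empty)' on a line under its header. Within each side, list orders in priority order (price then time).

After op 1 [order #1] limit_sell(price=97, qty=8): fills=none; bids=[-] asks=[#1:8@97]
After op 2 [order #2] market_buy(qty=2): fills=#2x#1:2@97; bids=[-] asks=[#1:6@97]
After op 3 [order #3] limit_sell(price=98, qty=9): fills=none; bids=[-] asks=[#1:6@97 #3:9@98]
After op 4 [order #4] limit_sell(price=95, qty=4): fills=none; bids=[-] asks=[#4:4@95 #1:6@97 #3:9@98]
After op 5 [order #5] limit_buy(price=98, qty=1): fills=#5x#4:1@95; bids=[-] asks=[#4:3@95 #1:6@97 #3:9@98]
After op 6 [order #6] market_sell(qty=7): fills=none; bids=[-] asks=[#4:3@95 #1:6@97 #3:9@98]
After op 7 [order #7] market_buy(qty=6): fills=#7x#4:3@95 #7x#1:3@97; bids=[-] asks=[#1:3@97 #3:9@98]

Answer: BIDS (highest first):
  (empty)
ASKS (lowest first):
  #1: 3@97
  #3: 9@98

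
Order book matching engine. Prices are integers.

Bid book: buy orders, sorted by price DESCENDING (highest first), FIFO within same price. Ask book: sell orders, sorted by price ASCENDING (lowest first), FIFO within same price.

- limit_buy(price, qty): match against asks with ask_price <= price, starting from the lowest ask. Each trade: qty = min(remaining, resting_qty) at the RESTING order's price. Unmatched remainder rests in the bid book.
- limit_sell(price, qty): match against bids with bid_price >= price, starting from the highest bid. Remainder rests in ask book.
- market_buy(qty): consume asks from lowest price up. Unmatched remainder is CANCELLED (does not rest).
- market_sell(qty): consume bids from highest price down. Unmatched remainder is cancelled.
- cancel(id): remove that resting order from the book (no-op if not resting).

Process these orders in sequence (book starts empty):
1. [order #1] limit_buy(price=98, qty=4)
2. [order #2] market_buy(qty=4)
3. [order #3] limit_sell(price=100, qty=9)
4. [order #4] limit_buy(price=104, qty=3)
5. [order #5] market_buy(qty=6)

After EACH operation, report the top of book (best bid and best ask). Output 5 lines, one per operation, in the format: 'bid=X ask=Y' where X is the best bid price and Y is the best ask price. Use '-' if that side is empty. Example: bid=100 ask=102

Answer: bid=98 ask=-
bid=98 ask=-
bid=98 ask=100
bid=98 ask=100
bid=98 ask=-

Derivation:
After op 1 [order #1] limit_buy(price=98, qty=4): fills=none; bids=[#1:4@98] asks=[-]
After op 2 [order #2] market_buy(qty=4): fills=none; bids=[#1:4@98] asks=[-]
After op 3 [order #3] limit_sell(price=100, qty=9): fills=none; bids=[#1:4@98] asks=[#3:9@100]
After op 4 [order #4] limit_buy(price=104, qty=3): fills=#4x#3:3@100; bids=[#1:4@98] asks=[#3:6@100]
After op 5 [order #5] market_buy(qty=6): fills=#5x#3:6@100; bids=[#1:4@98] asks=[-]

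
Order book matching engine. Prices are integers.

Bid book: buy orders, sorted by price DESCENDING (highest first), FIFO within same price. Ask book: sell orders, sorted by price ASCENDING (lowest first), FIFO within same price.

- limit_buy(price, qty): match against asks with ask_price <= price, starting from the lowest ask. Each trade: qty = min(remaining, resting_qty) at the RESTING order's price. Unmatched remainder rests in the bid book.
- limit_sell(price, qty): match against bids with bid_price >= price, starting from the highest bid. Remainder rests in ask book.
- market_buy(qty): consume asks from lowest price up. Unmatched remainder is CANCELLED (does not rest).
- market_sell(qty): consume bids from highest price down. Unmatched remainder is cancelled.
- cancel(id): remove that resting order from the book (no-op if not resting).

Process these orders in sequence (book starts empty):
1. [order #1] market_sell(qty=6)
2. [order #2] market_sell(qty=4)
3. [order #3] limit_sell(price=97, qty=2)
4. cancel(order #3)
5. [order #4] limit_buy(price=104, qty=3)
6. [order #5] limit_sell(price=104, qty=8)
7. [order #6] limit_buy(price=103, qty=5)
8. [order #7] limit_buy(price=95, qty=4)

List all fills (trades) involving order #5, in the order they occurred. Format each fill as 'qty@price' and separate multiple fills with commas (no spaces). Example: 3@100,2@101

After op 1 [order #1] market_sell(qty=6): fills=none; bids=[-] asks=[-]
After op 2 [order #2] market_sell(qty=4): fills=none; bids=[-] asks=[-]
After op 3 [order #3] limit_sell(price=97, qty=2): fills=none; bids=[-] asks=[#3:2@97]
After op 4 cancel(order #3): fills=none; bids=[-] asks=[-]
After op 5 [order #4] limit_buy(price=104, qty=3): fills=none; bids=[#4:3@104] asks=[-]
After op 6 [order #5] limit_sell(price=104, qty=8): fills=#4x#5:3@104; bids=[-] asks=[#5:5@104]
After op 7 [order #6] limit_buy(price=103, qty=5): fills=none; bids=[#6:5@103] asks=[#5:5@104]
After op 8 [order #7] limit_buy(price=95, qty=4): fills=none; bids=[#6:5@103 #7:4@95] asks=[#5:5@104]

Answer: 3@104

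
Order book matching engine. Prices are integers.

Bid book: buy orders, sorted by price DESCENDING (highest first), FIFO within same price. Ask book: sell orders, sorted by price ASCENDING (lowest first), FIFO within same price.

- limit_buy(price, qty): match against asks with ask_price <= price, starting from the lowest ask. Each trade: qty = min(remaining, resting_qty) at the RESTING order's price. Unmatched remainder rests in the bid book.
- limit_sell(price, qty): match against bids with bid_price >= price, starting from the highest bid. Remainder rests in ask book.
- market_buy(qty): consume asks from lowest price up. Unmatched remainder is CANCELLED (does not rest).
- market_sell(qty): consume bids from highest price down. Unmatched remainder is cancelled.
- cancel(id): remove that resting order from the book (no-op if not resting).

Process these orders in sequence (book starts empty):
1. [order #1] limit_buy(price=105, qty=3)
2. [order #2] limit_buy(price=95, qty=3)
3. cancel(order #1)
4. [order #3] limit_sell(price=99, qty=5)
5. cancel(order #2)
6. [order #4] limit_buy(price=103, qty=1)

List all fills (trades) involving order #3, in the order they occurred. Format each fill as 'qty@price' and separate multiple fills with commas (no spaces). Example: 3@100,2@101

Answer: 1@99

Derivation:
After op 1 [order #1] limit_buy(price=105, qty=3): fills=none; bids=[#1:3@105] asks=[-]
After op 2 [order #2] limit_buy(price=95, qty=3): fills=none; bids=[#1:3@105 #2:3@95] asks=[-]
After op 3 cancel(order #1): fills=none; bids=[#2:3@95] asks=[-]
After op 4 [order #3] limit_sell(price=99, qty=5): fills=none; bids=[#2:3@95] asks=[#3:5@99]
After op 5 cancel(order #2): fills=none; bids=[-] asks=[#3:5@99]
After op 6 [order #4] limit_buy(price=103, qty=1): fills=#4x#3:1@99; bids=[-] asks=[#3:4@99]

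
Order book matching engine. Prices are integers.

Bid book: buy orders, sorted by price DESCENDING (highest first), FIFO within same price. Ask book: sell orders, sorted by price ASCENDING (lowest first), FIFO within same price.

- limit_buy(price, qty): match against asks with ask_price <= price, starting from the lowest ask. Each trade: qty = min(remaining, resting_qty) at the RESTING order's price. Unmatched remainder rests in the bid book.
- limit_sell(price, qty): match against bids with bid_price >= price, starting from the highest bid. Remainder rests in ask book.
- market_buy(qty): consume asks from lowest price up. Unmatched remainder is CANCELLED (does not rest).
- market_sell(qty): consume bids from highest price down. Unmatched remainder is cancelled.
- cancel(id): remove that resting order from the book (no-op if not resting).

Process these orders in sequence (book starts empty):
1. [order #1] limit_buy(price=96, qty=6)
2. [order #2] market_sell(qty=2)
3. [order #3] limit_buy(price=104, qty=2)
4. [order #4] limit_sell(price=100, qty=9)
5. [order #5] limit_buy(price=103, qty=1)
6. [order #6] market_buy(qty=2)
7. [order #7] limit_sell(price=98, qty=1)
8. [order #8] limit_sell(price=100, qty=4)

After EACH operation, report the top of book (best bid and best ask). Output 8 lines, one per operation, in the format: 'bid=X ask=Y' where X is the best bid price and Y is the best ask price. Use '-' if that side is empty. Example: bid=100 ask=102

Answer: bid=96 ask=-
bid=96 ask=-
bid=104 ask=-
bid=96 ask=100
bid=96 ask=100
bid=96 ask=100
bid=96 ask=98
bid=96 ask=98

Derivation:
After op 1 [order #1] limit_buy(price=96, qty=6): fills=none; bids=[#1:6@96] asks=[-]
After op 2 [order #2] market_sell(qty=2): fills=#1x#2:2@96; bids=[#1:4@96] asks=[-]
After op 3 [order #3] limit_buy(price=104, qty=2): fills=none; bids=[#3:2@104 #1:4@96] asks=[-]
After op 4 [order #4] limit_sell(price=100, qty=9): fills=#3x#4:2@104; bids=[#1:4@96] asks=[#4:7@100]
After op 5 [order #5] limit_buy(price=103, qty=1): fills=#5x#4:1@100; bids=[#1:4@96] asks=[#4:6@100]
After op 6 [order #6] market_buy(qty=2): fills=#6x#4:2@100; bids=[#1:4@96] asks=[#4:4@100]
After op 7 [order #7] limit_sell(price=98, qty=1): fills=none; bids=[#1:4@96] asks=[#7:1@98 #4:4@100]
After op 8 [order #8] limit_sell(price=100, qty=4): fills=none; bids=[#1:4@96] asks=[#7:1@98 #4:4@100 #8:4@100]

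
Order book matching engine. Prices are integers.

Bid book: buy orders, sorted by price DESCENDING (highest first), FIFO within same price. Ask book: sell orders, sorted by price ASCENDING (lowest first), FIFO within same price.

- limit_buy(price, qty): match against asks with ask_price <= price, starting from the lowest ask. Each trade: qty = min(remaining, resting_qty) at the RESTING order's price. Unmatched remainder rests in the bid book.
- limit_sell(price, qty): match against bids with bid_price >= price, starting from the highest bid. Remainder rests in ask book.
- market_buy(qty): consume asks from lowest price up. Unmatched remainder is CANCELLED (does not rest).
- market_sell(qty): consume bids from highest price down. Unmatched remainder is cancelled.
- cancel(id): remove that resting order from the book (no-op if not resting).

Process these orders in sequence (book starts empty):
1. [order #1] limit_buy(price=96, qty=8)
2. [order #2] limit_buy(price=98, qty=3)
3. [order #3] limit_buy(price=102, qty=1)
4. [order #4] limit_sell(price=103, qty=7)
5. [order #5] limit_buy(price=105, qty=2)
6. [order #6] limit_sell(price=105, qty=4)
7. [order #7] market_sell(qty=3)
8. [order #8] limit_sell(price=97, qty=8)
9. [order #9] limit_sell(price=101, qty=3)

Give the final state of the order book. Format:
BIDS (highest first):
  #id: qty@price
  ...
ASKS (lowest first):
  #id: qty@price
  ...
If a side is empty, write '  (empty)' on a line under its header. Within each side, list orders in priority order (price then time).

After op 1 [order #1] limit_buy(price=96, qty=8): fills=none; bids=[#1:8@96] asks=[-]
After op 2 [order #2] limit_buy(price=98, qty=3): fills=none; bids=[#2:3@98 #1:8@96] asks=[-]
After op 3 [order #3] limit_buy(price=102, qty=1): fills=none; bids=[#3:1@102 #2:3@98 #1:8@96] asks=[-]
After op 4 [order #4] limit_sell(price=103, qty=7): fills=none; bids=[#3:1@102 #2:3@98 #1:8@96] asks=[#4:7@103]
After op 5 [order #5] limit_buy(price=105, qty=2): fills=#5x#4:2@103; bids=[#3:1@102 #2:3@98 #1:8@96] asks=[#4:5@103]
After op 6 [order #6] limit_sell(price=105, qty=4): fills=none; bids=[#3:1@102 #2:3@98 #1:8@96] asks=[#4:5@103 #6:4@105]
After op 7 [order #7] market_sell(qty=3): fills=#3x#7:1@102 #2x#7:2@98; bids=[#2:1@98 #1:8@96] asks=[#4:5@103 #6:4@105]
After op 8 [order #8] limit_sell(price=97, qty=8): fills=#2x#8:1@98; bids=[#1:8@96] asks=[#8:7@97 #4:5@103 #6:4@105]
After op 9 [order #9] limit_sell(price=101, qty=3): fills=none; bids=[#1:8@96] asks=[#8:7@97 #9:3@101 #4:5@103 #6:4@105]

Answer: BIDS (highest first):
  #1: 8@96
ASKS (lowest first):
  #8: 7@97
  #9: 3@101
  #4: 5@103
  #6: 4@105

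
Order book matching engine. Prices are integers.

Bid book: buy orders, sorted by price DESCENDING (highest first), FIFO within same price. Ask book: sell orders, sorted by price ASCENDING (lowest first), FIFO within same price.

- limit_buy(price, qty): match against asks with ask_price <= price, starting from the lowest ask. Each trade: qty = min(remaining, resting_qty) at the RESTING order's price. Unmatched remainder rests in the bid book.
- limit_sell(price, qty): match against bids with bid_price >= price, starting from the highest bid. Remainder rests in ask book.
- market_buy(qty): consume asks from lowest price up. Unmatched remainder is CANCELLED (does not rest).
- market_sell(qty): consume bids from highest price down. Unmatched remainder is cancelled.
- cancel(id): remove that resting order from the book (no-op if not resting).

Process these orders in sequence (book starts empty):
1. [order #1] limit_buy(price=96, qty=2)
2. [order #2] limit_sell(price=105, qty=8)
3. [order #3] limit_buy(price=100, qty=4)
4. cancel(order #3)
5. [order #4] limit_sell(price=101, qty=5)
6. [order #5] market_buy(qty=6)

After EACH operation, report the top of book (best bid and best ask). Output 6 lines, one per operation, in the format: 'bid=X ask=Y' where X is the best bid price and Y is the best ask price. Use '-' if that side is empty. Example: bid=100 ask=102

Answer: bid=96 ask=-
bid=96 ask=105
bid=100 ask=105
bid=96 ask=105
bid=96 ask=101
bid=96 ask=105

Derivation:
After op 1 [order #1] limit_buy(price=96, qty=2): fills=none; bids=[#1:2@96] asks=[-]
After op 2 [order #2] limit_sell(price=105, qty=8): fills=none; bids=[#1:2@96] asks=[#2:8@105]
After op 3 [order #3] limit_buy(price=100, qty=4): fills=none; bids=[#3:4@100 #1:2@96] asks=[#2:8@105]
After op 4 cancel(order #3): fills=none; bids=[#1:2@96] asks=[#2:8@105]
After op 5 [order #4] limit_sell(price=101, qty=5): fills=none; bids=[#1:2@96] asks=[#4:5@101 #2:8@105]
After op 6 [order #5] market_buy(qty=6): fills=#5x#4:5@101 #5x#2:1@105; bids=[#1:2@96] asks=[#2:7@105]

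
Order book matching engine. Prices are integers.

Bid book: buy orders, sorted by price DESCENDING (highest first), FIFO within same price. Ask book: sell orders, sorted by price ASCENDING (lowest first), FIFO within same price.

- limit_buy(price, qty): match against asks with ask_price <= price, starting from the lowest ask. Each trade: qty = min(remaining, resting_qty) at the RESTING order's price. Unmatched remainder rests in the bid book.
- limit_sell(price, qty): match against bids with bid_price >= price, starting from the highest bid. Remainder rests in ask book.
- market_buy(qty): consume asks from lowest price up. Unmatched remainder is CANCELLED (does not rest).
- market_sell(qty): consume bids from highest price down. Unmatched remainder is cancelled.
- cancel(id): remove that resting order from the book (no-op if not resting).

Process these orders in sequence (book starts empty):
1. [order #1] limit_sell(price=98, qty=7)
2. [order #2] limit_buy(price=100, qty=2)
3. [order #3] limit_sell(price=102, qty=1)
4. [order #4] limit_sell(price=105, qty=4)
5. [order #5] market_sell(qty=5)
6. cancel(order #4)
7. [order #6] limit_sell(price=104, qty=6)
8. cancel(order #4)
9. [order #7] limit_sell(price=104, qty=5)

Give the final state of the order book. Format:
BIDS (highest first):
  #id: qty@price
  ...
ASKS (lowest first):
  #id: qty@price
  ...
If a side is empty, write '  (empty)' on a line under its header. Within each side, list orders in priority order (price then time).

Answer: BIDS (highest first):
  (empty)
ASKS (lowest first):
  #1: 5@98
  #3: 1@102
  #6: 6@104
  #7: 5@104

Derivation:
After op 1 [order #1] limit_sell(price=98, qty=7): fills=none; bids=[-] asks=[#1:7@98]
After op 2 [order #2] limit_buy(price=100, qty=2): fills=#2x#1:2@98; bids=[-] asks=[#1:5@98]
After op 3 [order #3] limit_sell(price=102, qty=1): fills=none; bids=[-] asks=[#1:5@98 #3:1@102]
After op 4 [order #4] limit_sell(price=105, qty=4): fills=none; bids=[-] asks=[#1:5@98 #3:1@102 #4:4@105]
After op 5 [order #5] market_sell(qty=5): fills=none; bids=[-] asks=[#1:5@98 #3:1@102 #4:4@105]
After op 6 cancel(order #4): fills=none; bids=[-] asks=[#1:5@98 #3:1@102]
After op 7 [order #6] limit_sell(price=104, qty=6): fills=none; bids=[-] asks=[#1:5@98 #3:1@102 #6:6@104]
After op 8 cancel(order #4): fills=none; bids=[-] asks=[#1:5@98 #3:1@102 #6:6@104]
After op 9 [order #7] limit_sell(price=104, qty=5): fills=none; bids=[-] asks=[#1:5@98 #3:1@102 #6:6@104 #7:5@104]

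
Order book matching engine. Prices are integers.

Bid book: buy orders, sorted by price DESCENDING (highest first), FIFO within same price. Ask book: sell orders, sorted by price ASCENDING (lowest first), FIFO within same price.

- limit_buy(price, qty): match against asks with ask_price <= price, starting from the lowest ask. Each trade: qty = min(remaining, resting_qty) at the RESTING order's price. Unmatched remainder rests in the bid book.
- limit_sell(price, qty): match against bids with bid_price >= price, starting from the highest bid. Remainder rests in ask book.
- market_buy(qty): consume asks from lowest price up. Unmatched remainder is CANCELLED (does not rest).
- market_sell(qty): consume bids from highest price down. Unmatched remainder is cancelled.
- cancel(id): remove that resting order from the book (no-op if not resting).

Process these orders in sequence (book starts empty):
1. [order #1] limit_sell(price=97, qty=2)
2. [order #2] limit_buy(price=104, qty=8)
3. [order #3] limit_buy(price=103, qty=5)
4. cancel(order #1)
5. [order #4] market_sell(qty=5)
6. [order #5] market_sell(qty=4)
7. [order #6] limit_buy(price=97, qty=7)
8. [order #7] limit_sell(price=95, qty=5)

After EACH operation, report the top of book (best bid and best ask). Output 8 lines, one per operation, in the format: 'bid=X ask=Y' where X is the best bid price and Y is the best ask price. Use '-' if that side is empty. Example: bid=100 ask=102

After op 1 [order #1] limit_sell(price=97, qty=2): fills=none; bids=[-] asks=[#1:2@97]
After op 2 [order #2] limit_buy(price=104, qty=8): fills=#2x#1:2@97; bids=[#2:6@104] asks=[-]
After op 3 [order #3] limit_buy(price=103, qty=5): fills=none; bids=[#2:6@104 #3:5@103] asks=[-]
After op 4 cancel(order #1): fills=none; bids=[#2:6@104 #3:5@103] asks=[-]
After op 5 [order #4] market_sell(qty=5): fills=#2x#4:5@104; bids=[#2:1@104 #3:5@103] asks=[-]
After op 6 [order #5] market_sell(qty=4): fills=#2x#5:1@104 #3x#5:3@103; bids=[#3:2@103] asks=[-]
After op 7 [order #6] limit_buy(price=97, qty=7): fills=none; bids=[#3:2@103 #6:7@97] asks=[-]
After op 8 [order #7] limit_sell(price=95, qty=5): fills=#3x#7:2@103 #6x#7:3@97; bids=[#6:4@97] asks=[-]

Answer: bid=- ask=97
bid=104 ask=-
bid=104 ask=-
bid=104 ask=-
bid=104 ask=-
bid=103 ask=-
bid=103 ask=-
bid=97 ask=-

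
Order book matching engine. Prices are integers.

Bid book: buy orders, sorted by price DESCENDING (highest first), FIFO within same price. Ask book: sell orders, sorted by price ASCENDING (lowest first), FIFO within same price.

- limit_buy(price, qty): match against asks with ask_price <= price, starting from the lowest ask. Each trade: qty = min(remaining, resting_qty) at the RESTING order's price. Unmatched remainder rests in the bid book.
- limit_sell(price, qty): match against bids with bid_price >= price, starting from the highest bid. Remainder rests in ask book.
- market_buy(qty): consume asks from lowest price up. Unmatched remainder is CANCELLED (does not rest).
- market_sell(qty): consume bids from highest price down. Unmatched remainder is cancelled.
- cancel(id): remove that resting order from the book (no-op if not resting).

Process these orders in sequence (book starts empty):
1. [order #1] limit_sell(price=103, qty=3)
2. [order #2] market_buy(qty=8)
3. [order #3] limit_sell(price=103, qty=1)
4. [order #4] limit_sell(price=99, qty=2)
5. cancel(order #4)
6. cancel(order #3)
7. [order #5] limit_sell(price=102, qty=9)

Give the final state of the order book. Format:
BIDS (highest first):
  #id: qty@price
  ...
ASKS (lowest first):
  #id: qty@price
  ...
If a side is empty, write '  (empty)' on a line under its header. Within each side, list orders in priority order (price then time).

Answer: BIDS (highest first):
  (empty)
ASKS (lowest first):
  #5: 9@102

Derivation:
After op 1 [order #1] limit_sell(price=103, qty=3): fills=none; bids=[-] asks=[#1:3@103]
After op 2 [order #2] market_buy(qty=8): fills=#2x#1:3@103; bids=[-] asks=[-]
After op 3 [order #3] limit_sell(price=103, qty=1): fills=none; bids=[-] asks=[#3:1@103]
After op 4 [order #4] limit_sell(price=99, qty=2): fills=none; bids=[-] asks=[#4:2@99 #3:1@103]
After op 5 cancel(order #4): fills=none; bids=[-] asks=[#3:1@103]
After op 6 cancel(order #3): fills=none; bids=[-] asks=[-]
After op 7 [order #5] limit_sell(price=102, qty=9): fills=none; bids=[-] asks=[#5:9@102]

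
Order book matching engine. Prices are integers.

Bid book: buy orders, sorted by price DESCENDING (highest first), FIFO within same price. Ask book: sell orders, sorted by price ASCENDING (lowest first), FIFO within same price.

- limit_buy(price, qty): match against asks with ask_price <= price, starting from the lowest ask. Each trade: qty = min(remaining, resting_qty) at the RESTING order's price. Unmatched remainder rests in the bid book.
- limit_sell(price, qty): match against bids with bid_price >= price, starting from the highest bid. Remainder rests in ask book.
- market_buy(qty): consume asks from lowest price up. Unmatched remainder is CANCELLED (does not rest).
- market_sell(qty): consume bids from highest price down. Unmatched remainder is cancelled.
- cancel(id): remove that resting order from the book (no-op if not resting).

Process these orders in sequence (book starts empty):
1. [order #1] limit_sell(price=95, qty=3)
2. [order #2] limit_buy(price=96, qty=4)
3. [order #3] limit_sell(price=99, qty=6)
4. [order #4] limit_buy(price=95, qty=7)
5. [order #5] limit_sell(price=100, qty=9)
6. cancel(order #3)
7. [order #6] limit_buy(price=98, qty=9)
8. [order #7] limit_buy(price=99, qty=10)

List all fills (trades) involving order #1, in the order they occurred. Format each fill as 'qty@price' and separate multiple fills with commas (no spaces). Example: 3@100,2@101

After op 1 [order #1] limit_sell(price=95, qty=3): fills=none; bids=[-] asks=[#1:3@95]
After op 2 [order #2] limit_buy(price=96, qty=4): fills=#2x#1:3@95; bids=[#2:1@96] asks=[-]
After op 3 [order #3] limit_sell(price=99, qty=6): fills=none; bids=[#2:1@96] asks=[#3:6@99]
After op 4 [order #4] limit_buy(price=95, qty=7): fills=none; bids=[#2:1@96 #4:7@95] asks=[#3:6@99]
After op 5 [order #5] limit_sell(price=100, qty=9): fills=none; bids=[#2:1@96 #4:7@95] asks=[#3:6@99 #5:9@100]
After op 6 cancel(order #3): fills=none; bids=[#2:1@96 #4:7@95] asks=[#5:9@100]
After op 7 [order #6] limit_buy(price=98, qty=9): fills=none; bids=[#6:9@98 #2:1@96 #4:7@95] asks=[#5:9@100]
After op 8 [order #7] limit_buy(price=99, qty=10): fills=none; bids=[#7:10@99 #6:9@98 #2:1@96 #4:7@95] asks=[#5:9@100]

Answer: 3@95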